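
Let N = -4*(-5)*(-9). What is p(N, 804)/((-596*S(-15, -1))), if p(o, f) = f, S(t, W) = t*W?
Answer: -67/745 ≈ -0.089933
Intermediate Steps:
S(t, W) = W*t
N = -180 (N = 20*(-9) = -180)
p(N, 804)/((-596*S(-15, -1))) = 804/((-(-596)*(-15))) = 804/((-596*15)) = 804/(-8940) = 804*(-1/8940) = -67/745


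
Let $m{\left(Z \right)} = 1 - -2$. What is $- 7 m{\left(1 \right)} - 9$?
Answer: $-30$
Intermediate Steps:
$m{\left(Z \right)} = 3$ ($m{\left(Z \right)} = 1 + 2 = 3$)
$- 7 m{\left(1 \right)} - 9 = \left(-7\right) 3 - 9 = -21 - 9 = -30$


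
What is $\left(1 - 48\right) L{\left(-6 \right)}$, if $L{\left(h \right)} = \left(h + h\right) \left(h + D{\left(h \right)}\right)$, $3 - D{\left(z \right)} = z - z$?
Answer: $-1692$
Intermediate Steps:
$D{\left(z \right)} = 3$ ($D{\left(z \right)} = 3 - \left(z - z\right) = 3 - 0 = 3 + 0 = 3$)
$L{\left(h \right)} = 2 h \left(3 + h\right)$ ($L{\left(h \right)} = \left(h + h\right) \left(h + 3\right) = 2 h \left(3 + h\right)$)
$\left(1 - 48\right) L{\left(-6 \right)} = \left(1 - 48\right) 2 \left(-6\right) \left(3 - 6\right) = - 47 \cdot 2 \left(-6\right) \left(-3\right) = \left(-47\right) 36 = -1692$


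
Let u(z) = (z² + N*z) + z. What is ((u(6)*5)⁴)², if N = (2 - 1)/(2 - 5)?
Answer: 2560000000000000000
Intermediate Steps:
N = -⅓ (N = 1/(-3) = 1*(-⅓) = -⅓ ≈ -0.33333)
u(z) = z² + 2*z/3 (u(z) = (z² - z/3) + z = z² + 2*z/3)
((u(6)*5)⁴)² = ((((⅓)*6*(2 + 3*6))*5)⁴)² = ((((⅓)*6*(2 + 18))*5)⁴)² = ((((⅓)*6*20)*5)⁴)² = ((40*5)⁴)² = (200⁴)² = 1600000000² = 2560000000000000000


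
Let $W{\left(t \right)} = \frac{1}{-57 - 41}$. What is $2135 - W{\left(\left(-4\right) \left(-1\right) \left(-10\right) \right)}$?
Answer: $\frac{209231}{98} \approx 2135.0$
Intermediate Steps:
$W{\left(t \right)} = - \frac{1}{98}$ ($W{\left(t \right)} = \frac{1}{-98} = - \frac{1}{98}$)
$2135 - W{\left(\left(-4\right) \left(-1\right) \left(-10\right) \right)} = 2135 - - \frac{1}{98} = 2135 + \frac{1}{98} = \frac{209231}{98}$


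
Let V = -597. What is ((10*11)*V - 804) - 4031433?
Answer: -4097907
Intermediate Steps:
((10*11)*V - 804) - 4031433 = ((10*11)*(-597) - 804) - 4031433 = (110*(-597) - 804) - 4031433 = (-65670 - 804) - 4031433 = -66474 - 4031433 = -4097907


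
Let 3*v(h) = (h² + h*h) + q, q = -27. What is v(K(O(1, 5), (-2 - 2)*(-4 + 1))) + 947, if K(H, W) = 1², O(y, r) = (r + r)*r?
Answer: 2816/3 ≈ 938.67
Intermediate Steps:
O(y, r) = 2*r² (O(y, r) = (2*r)*r = 2*r²)
K(H, W) = 1
v(h) = -9 + 2*h²/3 (v(h) = ((h² + h*h) - 27)/3 = ((h² + h²) - 27)/3 = (2*h² - 27)/3 = (-27 + 2*h²)/3 = -9 + 2*h²/3)
v(K(O(1, 5), (-2 - 2)*(-4 + 1))) + 947 = (-9 + (⅔)*1²) + 947 = (-9 + (⅔)*1) + 947 = (-9 + ⅔) + 947 = -25/3 + 947 = 2816/3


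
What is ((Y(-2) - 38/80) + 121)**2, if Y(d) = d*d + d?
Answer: 24019801/1600 ≈ 15012.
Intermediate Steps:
Y(d) = d + d**2 (Y(d) = d**2 + d = d + d**2)
((Y(-2) - 38/80) + 121)**2 = ((-2*(1 - 2) - 38/80) + 121)**2 = ((-2*(-1) - 38/80) + 121)**2 = ((2 - 1*19/40) + 121)**2 = ((2 - 19/40) + 121)**2 = (61/40 + 121)**2 = (4901/40)**2 = 24019801/1600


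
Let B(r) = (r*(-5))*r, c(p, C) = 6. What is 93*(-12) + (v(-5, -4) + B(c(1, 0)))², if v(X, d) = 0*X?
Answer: 31284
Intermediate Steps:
v(X, d) = 0
B(r) = -5*r² (B(r) = (-5*r)*r = -5*r²)
93*(-12) + (v(-5, -4) + B(c(1, 0)))² = 93*(-12) + (0 - 5*6²)² = -1116 + (0 - 5*36)² = -1116 + (0 - 180)² = -1116 + (-180)² = -1116 + 32400 = 31284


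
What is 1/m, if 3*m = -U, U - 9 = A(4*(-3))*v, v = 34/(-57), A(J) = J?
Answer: -57/307 ≈ -0.18567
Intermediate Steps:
v = -34/57 (v = 34*(-1/57) = -34/57 ≈ -0.59649)
U = 307/19 (U = 9 + (4*(-3))*(-34/57) = 9 - 12*(-34/57) = 9 + 136/19 = 307/19 ≈ 16.158)
m = -307/57 (m = (-1*307/19)/3 = (⅓)*(-307/19) = -307/57 ≈ -5.3860)
1/m = 1/(-307/57) = -57/307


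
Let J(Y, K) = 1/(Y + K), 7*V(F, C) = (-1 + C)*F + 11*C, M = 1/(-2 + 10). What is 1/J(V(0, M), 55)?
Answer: 3091/56 ≈ 55.196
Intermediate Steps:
M = ⅛ (M = 1/8 = ⅛ ≈ 0.12500)
V(F, C) = 11*C/7 + F*(-1 + C)/7 (V(F, C) = ((-1 + C)*F + 11*C)/7 = (F*(-1 + C) + 11*C)/7 = (11*C + F*(-1 + C))/7 = 11*C/7 + F*(-1 + C)/7)
J(Y, K) = 1/(K + Y)
1/J(V(0, M), 55) = 1/(1/(55 + (-⅐*0 + (11/7)*(⅛) + (⅐)*(⅛)*0))) = 1/(1/(55 + (0 + 11/56 + 0))) = 1/(1/(55 + 11/56)) = 1/(1/(3091/56)) = 1/(56/3091) = 3091/56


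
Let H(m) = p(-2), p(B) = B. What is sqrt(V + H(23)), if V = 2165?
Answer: sqrt(2163) ≈ 46.508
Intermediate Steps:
H(m) = -2
sqrt(V + H(23)) = sqrt(2165 - 2) = sqrt(2163)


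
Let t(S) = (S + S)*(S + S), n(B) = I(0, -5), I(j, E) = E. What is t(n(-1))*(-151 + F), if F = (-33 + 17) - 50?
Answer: -21700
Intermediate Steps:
n(B) = -5
t(S) = 4*S**2 (t(S) = (2*S)*(2*S) = 4*S**2)
F = -66 (F = -16 - 50 = -66)
t(n(-1))*(-151 + F) = (4*(-5)**2)*(-151 - 66) = (4*25)*(-217) = 100*(-217) = -21700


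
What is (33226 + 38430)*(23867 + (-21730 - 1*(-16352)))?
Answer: 1324847784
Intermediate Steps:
(33226 + 38430)*(23867 + (-21730 - 1*(-16352))) = 71656*(23867 + (-21730 + 16352)) = 71656*(23867 - 5378) = 71656*18489 = 1324847784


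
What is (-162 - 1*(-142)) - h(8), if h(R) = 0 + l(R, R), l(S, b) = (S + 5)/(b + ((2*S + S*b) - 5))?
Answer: -1673/83 ≈ -20.157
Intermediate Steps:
l(S, b) = (5 + S)/(-5 + b + 2*S + S*b) (l(S, b) = (5 + S)/(b + (-5 + 2*S + S*b)) = (5 + S)/(-5 + b + 2*S + S*b))
h(R) = (5 + R)/(-5 + R² + 3*R) (h(R) = 0 + (5 + R)/(-5 + R + 2*R + R*R) = 0 + (5 + R)/(-5 + R + 2*R + R²) = 0 + (5 + R)/(-5 + R² + 3*R) = (5 + R)/(-5 + R² + 3*R))
(-162 - 1*(-142)) - h(8) = (-162 - 1*(-142)) - (5 + 8)/(-5 + 8² + 3*8) = (-162 + 142) - 13/(-5 + 64 + 24) = -20 - 13/83 = -1673/83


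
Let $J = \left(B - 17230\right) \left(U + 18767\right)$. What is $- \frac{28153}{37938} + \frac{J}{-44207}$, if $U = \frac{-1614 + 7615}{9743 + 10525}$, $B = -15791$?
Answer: $\frac{26471695544359831}{1888442936916} \approx 14018.0$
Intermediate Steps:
$U = \frac{6001}{20268} \approx 0.29608$
$J = - \frac{1395597918633}{2252}$ ($J = \left(-15791 - 17230\right) \left(\frac{6001}{20268} + 18767\right) = \left(-33021\right) \frac{380375557}{20268} = - \frac{1395597918633}{2252} \approx -6.1971 \cdot 10^{8}$)
$- \frac{28153}{37938} + \frac{J}{-44207} = - \frac{28153}{37938} - \frac{1395597918633}{2252 \left(-44207\right)} = \left(-28153\right) \frac{1}{37938} - - \frac{1395597918633}{99554164} = - \frac{28153}{37938} + \frac{1395597918633}{99554164} = \frac{26471695544359831}{1888442936916}$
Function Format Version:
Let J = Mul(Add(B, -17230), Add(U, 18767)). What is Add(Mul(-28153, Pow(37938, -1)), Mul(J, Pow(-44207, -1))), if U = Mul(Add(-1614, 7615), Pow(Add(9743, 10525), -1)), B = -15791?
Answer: Rational(26471695544359831, 1888442936916) ≈ 14018.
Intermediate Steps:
U = Rational(6001, 20268) (U = Mul(6001, Pow(20268, -1)) = Mul(6001, Rational(1, 20268)) = Rational(6001, 20268) ≈ 0.29608)
J = Rational(-1395597918633, 2252) (J = Mul(Add(-15791, -17230), Add(Rational(6001, 20268), 18767)) = Mul(-33021, Rational(380375557, 20268)) = Rational(-1395597918633, 2252) ≈ -6.1971e+8)
Add(Mul(-28153, Pow(37938, -1)), Mul(J, Pow(-44207, -1))) = Add(Mul(-28153, Pow(37938, -1)), Mul(Rational(-1395597918633, 2252), Pow(-44207, -1))) = Add(Mul(-28153, Rational(1, 37938)), Mul(Rational(-1395597918633, 2252), Rational(-1, 44207))) = Add(Rational(-28153, 37938), Rational(1395597918633, 99554164)) = Rational(26471695544359831, 1888442936916)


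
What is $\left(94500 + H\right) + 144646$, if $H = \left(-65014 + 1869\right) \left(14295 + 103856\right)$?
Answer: $-7460405749$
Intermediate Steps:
$H = -7460644895$ ($H = \left(-63145\right) 118151 = -7460644895$)
$\left(94500 + H\right) + 144646 = \left(94500 - 7460644895\right) + 144646 = -7460550395 + 144646 = -7460405749$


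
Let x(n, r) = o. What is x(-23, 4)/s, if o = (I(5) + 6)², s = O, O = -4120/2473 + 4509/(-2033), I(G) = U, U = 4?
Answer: -502760900/19526717 ≈ -25.747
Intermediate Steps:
I(G) = 4
O = -19526717/5027609 (O = -4120*1/2473 + 4509*(-1/2033) = -4120/2473 - 4509/2033 = -19526717/5027609 ≈ -3.8839)
s = -19526717/5027609 ≈ -3.8839
o = 100 (o = (4 + 6)² = 10² = 100)
x(n, r) = 100
x(-23, 4)/s = 100/(-19526717/5027609) = 100*(-5027609/19526717) = -502760900/19526717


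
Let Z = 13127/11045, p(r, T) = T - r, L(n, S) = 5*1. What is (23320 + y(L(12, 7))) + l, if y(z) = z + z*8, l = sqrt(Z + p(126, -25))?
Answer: 23365 + 18*I*sqrt(25535)/235 ≈ 23365.0 + 12.24*I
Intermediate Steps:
L(n, S) = 5
Z = 13127/11045 (Z = 13127*(1/11045) = 13127/11045 ≈ 1.1885)
l = 18*I*sqrt(25535)/235 (l = sqrt(13127/11045 + (-25 - 1*126)) = sqrt(13127/11045 + (-25 - 126)) = sqrt(13127/11045 - 151) = sqrt(-1654668/11045) = 18*I*sqrt(25535)/235 ≈ 12.24*I)
y(z) = 9*z (y(z) = z + 8*z = 9*z)
(23320 + y(L(12, 7))) + l = (23320 + 9*5) + 18*I*sqrt(25535)/235 = (23320 + 45) + 18*I*sqrt(25535)/235 = 23365 + 18*I*sqrt(25535)/235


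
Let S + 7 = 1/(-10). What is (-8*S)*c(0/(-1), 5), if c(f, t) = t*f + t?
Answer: 284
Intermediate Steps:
S = -71/10 (S = -7 + 1/(-10) = -7 - ⅒ = -71/10 ≈ -7.1000)
c(f, t) = t + f*t (c(f, t) = f*t + t = t + f*t)
(-8*S)*c(0/(-1), 5) = (-8*(-71/10))*(5*(1 + 0/(-1))) = 284*(5*(1 + 0*(-1)))/5 = 284*(5*(1 + 0))/5 = 284*(5*1)/5 = (284/5)*5 = 284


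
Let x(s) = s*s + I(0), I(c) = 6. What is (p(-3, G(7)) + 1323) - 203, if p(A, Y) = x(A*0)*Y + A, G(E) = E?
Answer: 1159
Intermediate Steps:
x(s) = 6 + s² (x(s) = s*s + 6 = s² + 6 = 6 + s²)
p(A, Y) = A + 6*Y (p(A, Y) = (6 + (A*0)²)*Y + A = (6 + 0²)*Y + A = (6 + 0)*Y + A = 6*Y + A = A + 6*Y)
(p(-3, G(7)) + 1323) - 203 = ((-3 + 6*7) + 1323) - 203 = ((-3 + 42) + 1323) - 203 = (39 + 1323) - 203 = 1362 - 203 = 1159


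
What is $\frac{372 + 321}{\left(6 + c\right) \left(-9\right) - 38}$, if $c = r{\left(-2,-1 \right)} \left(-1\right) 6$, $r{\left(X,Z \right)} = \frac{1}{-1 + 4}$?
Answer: $- \frac{693}{74} \approx -9.3649$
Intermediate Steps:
$r{\left(X,Z \right)} = \frac{1}{3}$
$c = -2$ ($c = \frac{1}{3} \left(-1\right) 6 = \left(- \frac{1}{3}\right) 6 = -2$)
$\frac{372 + 321}{\left(6 + c\right) \left(-9\right) - 38} = \frac{372 + 321}{\left(6 - 2\right) \left(-9\right) - 38} = \frac{693}{4 \left(-9\right) - 38} = \frac{693}{-36 - 38} = \frac{693}{-74} = 693 \left(- \frac{1}{74}\right) = - \frac{693}{74}$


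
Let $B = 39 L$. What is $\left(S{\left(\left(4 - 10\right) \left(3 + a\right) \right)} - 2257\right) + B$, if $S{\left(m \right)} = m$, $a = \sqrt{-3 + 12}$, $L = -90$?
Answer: $-5803$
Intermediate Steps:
$B = -3510$ ($B = 39 \left(-90\right) = -3510$)
$a = 3$ ($a = \sqrt{9} = 3$)
$\left(S{\left(\left(4 - 10\right) \left(3 + a\right) \right)} - 2257\right) + B = \left(\left(4 - 10\right) \left(3 + 3\right) - 2257\right) - 3510 = \left(\left(-6\right) 6 - 2257\right) - 3510 = \left(-36 - 2257\right) - 3510 = -2293 - 3510 = -5803$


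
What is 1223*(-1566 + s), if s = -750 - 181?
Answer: -3053831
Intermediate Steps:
s = -931
1223*(-1566 + s) = 1223*(-1566 - 931) = 1223*(-2497) = -3053831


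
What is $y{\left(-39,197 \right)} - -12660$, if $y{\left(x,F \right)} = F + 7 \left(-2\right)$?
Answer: $12843$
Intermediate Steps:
$y{\left(x,F \right)} = -14 + F$ ($y{\left(x,F \right)} = F - 14 = -14 + F$)
$y{\left(-39,197 \right)} - -12660 = \left(-14 + 197\right) - -12660 = 183 + 12660 = 12843$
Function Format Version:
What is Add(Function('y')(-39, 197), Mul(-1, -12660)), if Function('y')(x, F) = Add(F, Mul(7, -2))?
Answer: 12843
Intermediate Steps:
Function('y')(x, F) = Add(-14, F) (Function('y')(x, F) = Add(F, -14) = Add(-14, F))
Add(Function('y')(-39, 197), Mul(-1, -12660)) = Add(Add(-14, 197), Mul(-1, -12660)) = Add(183, 12660) = 12843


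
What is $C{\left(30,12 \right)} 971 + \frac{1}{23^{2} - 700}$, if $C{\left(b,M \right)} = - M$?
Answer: $- \frac{1992493}{171} \approx -11652.0$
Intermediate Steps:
$C{\left(30,12 \right)} 971 + \frac{1}{23^{2} - 700} = \left(-1\right) 12 \cdot 971 + \frac{1}{23^{2} - 700} = \left(-12\right) 971 + \frac{1}{529 - 700} = -11652 + \frac{1}{-171} = -11652 - \frac{1}{171} = - \frac{1992493}{171}$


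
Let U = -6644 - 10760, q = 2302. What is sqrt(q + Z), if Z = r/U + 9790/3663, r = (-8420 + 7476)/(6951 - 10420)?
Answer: 2*sqrt(1617267956610481087607)/1675391709 ≈ 48.007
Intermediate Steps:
U = -17404
r = 944/3469 (r = -944/(-3469) = -944*(-1/3469) = 944/3469 ≈ 0.27212)
Z = 13433242322/5026175127 (Z = (944/3469)/(-17404) + 9790/3663 = (944/3469)*(-1/17404) + 9790*(1/3663) = -236/15093619 + 890/333 = 13433242322/5026175127 ≈ 2.6727)
sqrt(q + Z) = sqrt(2302 + 13433242322/5026175127) = sqrt(11583688384676/5026175127) = 2*sqrt(1617267956610481087607)/1675391709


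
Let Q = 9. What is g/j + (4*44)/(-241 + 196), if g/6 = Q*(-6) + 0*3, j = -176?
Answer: -4099/1980 ≈ -2.0702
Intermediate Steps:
g = -324 (g = 6*(9*(-6) + 0*3) = 6*(-54 + 0) = 6*(-54) = -324)
g/j + (4*44)/(-241 + 196) = -324/(-176) + (4*44)/(-241 + 196) = -324*(-1/176) + 176/(-45) = 81/44 + 176*(-1/45) = 81/44 - 176/45 = -4099/1980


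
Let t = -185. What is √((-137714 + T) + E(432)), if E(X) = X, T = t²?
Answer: I*√103057 ≈ 321.02*I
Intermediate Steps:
T = 34225 (T = (-185)² = 34225)
√((-137714 + T) + E(432)) = √((-137714 + 34225) + 432) = √(-103489 + 432) = √(-103057) = I*√103057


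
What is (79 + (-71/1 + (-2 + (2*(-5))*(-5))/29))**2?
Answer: 78400/841 ≈ 93.222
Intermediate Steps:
(79 + (-71/1 + (-2 + (2*(-5))*(-5))/29))**2 = (79 + (-71*1 + (-2 - 10*(-5))*(1/29)))**2 = (79 + (-71 + (-2 + 50)*(1/29)))**2 = (79 + (-71 + 48*(1/29)))**2 = (79 + (-71 + 48/29))**2 = (79 - 2011/29)**2 = (280/29)**2 = 78400/841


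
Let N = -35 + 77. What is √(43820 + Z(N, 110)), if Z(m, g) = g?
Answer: √43930 ≈ 209.59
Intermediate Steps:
N = 42
√(43820 + Z(N, 110)) = √(43820 + 110) = √43930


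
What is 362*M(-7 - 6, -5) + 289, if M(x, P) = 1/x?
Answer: 3395/13 ≈ 261.15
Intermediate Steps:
362*M(-7 - 6, -5) + 289 = 362/(-7 - 6) + 289 = 362/(-13) + 289 = 362*(-1/13) + 289 = -362/13 + 289 = 3395/13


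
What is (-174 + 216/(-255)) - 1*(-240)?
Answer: 5538/85 ≈ 65.153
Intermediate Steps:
(-174 + 216/(-255)) - 1*(-240) = (-174 + 216*(-1/255)) + 240 = (-174 - 72/85) + 240 = -14862/85 + 240 = 5538/85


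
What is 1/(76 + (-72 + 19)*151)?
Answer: -1/7927 ≈ -0.00012615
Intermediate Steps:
1/(76 + (-72 + 19)*151) = 1/(76 - 53*151) = 1/(76 - 8003) = 1/(-7927) = -1/7927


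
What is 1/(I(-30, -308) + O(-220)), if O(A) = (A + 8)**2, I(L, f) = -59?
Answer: 1/44885 ≈ 2.2279e-5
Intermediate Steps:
O(A) = (8 + A)**2
1/(I(-30, -308) + O(-220)) = 1/(-59 + (8 - 220)**2) = 1/(-59 + (-212)**2) = 1/(-59 + 44944) = 1/44885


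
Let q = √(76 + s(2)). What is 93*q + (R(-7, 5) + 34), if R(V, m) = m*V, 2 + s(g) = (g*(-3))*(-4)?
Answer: -1 + 651*√2 ≈ 919.65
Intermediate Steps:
s(g) = -2 + 12*g (s(g) = -2 + (g*(-3))*(-4) = -2 - 3*g*(-4) = -2 + 12*g)
q = 7*√2 (q = √(76 + (-2 + 12*2)) = √(76 + (-2 + 24)) = √(76 + 22) = √98 = 7*√2 ≈ 9.8995)
R(V, m) = V*m
93*q + (R(-7, 5) + 34) = 93*(7*√2) + (-7*5 + 34) = 651*√2 + (-35 + 34) = 651*√2 - 1 = -1 + 651*√2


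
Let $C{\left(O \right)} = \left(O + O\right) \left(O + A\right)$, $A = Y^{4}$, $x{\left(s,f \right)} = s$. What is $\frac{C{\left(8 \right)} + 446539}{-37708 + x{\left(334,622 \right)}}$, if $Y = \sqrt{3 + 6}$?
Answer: $- \frac{149321}{12458} \approx -11.986$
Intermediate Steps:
$Y = 3$ ($Y = \sqrt{9} = 3$)
$A = 81$ ($A = 3^{4} = 81$)
$C{\left(O \right)} = 2 O \left(81 + O\right)$ ($C{\left(O \right)} = \left(O + O\right) \left(O + 81\right) = 2 O \left(81 + O\right)$)
$\frac{C{\left(8 \right)} + 446539}{-37708 + x{\left(334,622 \right)}} = \frac{2 \cdot 8 \left(81 + 8\right) + 446539}{-37708 + 334} = \frac{2 \cdot 8 \cdot 89 + 446539}{-37374} = \left(1424 + 446539\right) \left(- \frac{1}{37374}\right) = 447963 \left(- \frac{1}{37374}\right) = - \frac{149321}{12458}$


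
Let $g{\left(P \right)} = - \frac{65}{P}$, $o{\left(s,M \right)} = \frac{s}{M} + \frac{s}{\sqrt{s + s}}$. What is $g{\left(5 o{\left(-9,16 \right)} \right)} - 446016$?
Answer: $- \frac{61103984}{137} + \frac{1664 i \sqrt{2}}{411} \approx -4.4601 \cdot 10^{5} + 5.7257 i$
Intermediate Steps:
$o{\left(s,M \right)} = \frac{s}{M} + \frac{\sqrt{2} \sqrt{s}}{2}$ ($o{\left(s,M \right)} = \frac{s}{M} + \frac{s}{\sqrt{2 s}} = \frac{s}{M} + \frac{s}{\sqrt{2} \sqrt{s}} = \frac{s}{M} + s \frac{\sqrt{2}}{2 \sqrt{s}} = \frac{s}{M} + \frac{\sqrt{2} \sqrt{s}}{2}$)
$g{\left(5 o{\left(-9,16 \right)} \right)} - 446016 = - \frac{65}{5 \left(- \frac{9}{16} + \frac{\sqrt{2} \sqrt{-9}}{2}\right)} - 446016 = - \frac{65}{5 \left(\left(-9\right) \frac{1}{16} + \frac{\sqrt{2} \cdot 3 i}{2}\right)} - 446016 = - \frac{65}{5 \left(- \frac{9}{16} + \frac{3 i \sqrt{2}}{2}\right)} - 446016 = - \frac{65}{- \frac{45}{16} + \frac{15 i \sqrt{2}}{2}} - 446016 = -446016 - \frac{65}{- \frac{45}{16} + \frac{15 i \sqrt{2}}{2}}$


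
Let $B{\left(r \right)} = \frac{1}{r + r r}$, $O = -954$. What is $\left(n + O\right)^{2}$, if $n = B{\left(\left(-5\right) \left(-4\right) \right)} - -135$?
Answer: $\frac{118321552441}{176400} \approx 6.7076 \cdot 10^{5}$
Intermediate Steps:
$B{\left(r \right)} = \frac{1}{r + r^{2}}$
$n = \frac{56701}{420}$ ($n = \frac{1}{\left(-5\right) \left(-4\right) \left(1 - -20\right)} - -135 = \frac{1}{20 \left(1 + 20\right)} + 135 = \frac{1}{20 \cdot 21} + 135 = \frac{1}{20} \cdot \frac{1}{21} + 135 = \frac{1}{420} + 135 = \frac{56701}{420} \approx 135.0$)
$\left(n + O\right)^{2} = \left(\frac{56701}{420} - 954\right)^{2} = \left(- \frac{343979}{420}\right)^{2} = \frac{118321552441}{176400}$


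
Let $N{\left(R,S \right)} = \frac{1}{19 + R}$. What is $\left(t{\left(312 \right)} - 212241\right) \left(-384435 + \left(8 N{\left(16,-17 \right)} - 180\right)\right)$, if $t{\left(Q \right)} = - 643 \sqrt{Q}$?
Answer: $\frac{2857085829597}{35} + \frac{17311510862 \sqrt{78}}{35} \approx 8.5999 \cdot 10^{10}$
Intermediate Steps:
$\left(t{\left(312 \right)} - 212241\right) \left(-384435 + \left(8 N{\left(16,-17 \right)} - 180\right)\right) = \left(- 643 \sqrt{312} - 212241\right) \left(-384435 - \left(180 - \frac{8}{19 + 16}\right)\right) = \left(- 643 \cdot 2 \sqrt{78} - 212241\right) \left(-384435 - \left(180 - \frac{8}{35}\right)\right) = \left(- 1286 \sqrt{78} - 212241\right) \left(-384435 + \left(8 \cdot \frac{1}{35} - 180\right)\right) = \left(-212241 - 1286 \sqrt{78}\right) \left(-384435 + \left(\frac{8}{35} - 180\right)\right) = \left(-212241 - 1286 \sqrt{78}\right) \left(-384435 - \frac{6292}{35}\right) = \left(-212241 - 1286 \sqrt{78}\right) \left(- \frac{13461517}{35}\right) = \frac{2857085829597}{35} + \frac{17311510862 \sqrt{78}}{35}$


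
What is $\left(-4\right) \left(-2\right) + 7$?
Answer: $15$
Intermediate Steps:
$\left(-4\right) \left(-2\right) + 7 = 8 + 7 = 15$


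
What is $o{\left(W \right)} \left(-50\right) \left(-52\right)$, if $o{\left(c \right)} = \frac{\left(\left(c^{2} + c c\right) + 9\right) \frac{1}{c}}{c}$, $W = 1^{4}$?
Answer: $28600$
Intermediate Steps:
$W = 1$
$o{\left(c \right)} = \frac{9 + 2 c^{2}}{c^{2}}$ ($o{\left(c \right)} = \frac{\left(\left(c^{2} + c^{2}\right) + 9\right) \frac{1}{c}}{c} = \frac{\left(2 c^{2} + 9\right) \frac{1}{c}}{c} = \frac{\left(9 + 2 c^{2}\right) \frac{1}{c}}{c} = \frac{\frac{1}{c} \left(9 + 2 c^{2}\right)}{c} = \frac{9 + 2 c^{2}}{c^{2}}$)
$o{\left(W \right)} \left(-50\right) \left(-52\right) = \left(2 + 9 \cdot 1^{-2}\right) \left(-50\right) \left(-52\right) = \left(2 + 9 \cdot 1\right) \left(-50\right) \left(-52\right) = \left(2 + 9\right) \left(-50\right) \left(-52\right) = 11 \left(-50\right) \left(-52\right) = \left(-550\right) \left(-52\right) = 28600$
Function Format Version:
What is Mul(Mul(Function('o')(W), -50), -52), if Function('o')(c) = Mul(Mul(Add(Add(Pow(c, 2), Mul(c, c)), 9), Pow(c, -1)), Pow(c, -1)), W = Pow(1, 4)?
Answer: 28600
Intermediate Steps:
W = 1
Function('o')(c) = Mul(Pow(c, -2), Add(9, Mul(2, Pow(c, 2)))) (Function('o')(c) = Mul(Mul(Add(Add(Pow(c, 2), Pow(c, 2)), 9), Pow(c, -1)), Pow(c, -1)) = Mul(Mul(Add(Mul(2, Pow(c, 2)), 9), Pow(c, -1)), Pow(c, -1)) = Mul(Mul(Add(9, Mul(2, Pow(c, 2))), Pow(c, -1)), Pow(c, -1)) = Mul(Mul(Pow(c, -1), Add(9, Mul(2, Pow(c, 2)))), Pow(c, -1)) = Mul(Pow(c, -2), Add(9, Mul(2, Pow(c, 2)))))
Mul(Mul(Function('o')(W), -50), -52) = Mul(Mul(Add(2, Mul(9, Pow(1, -2))), -50), -52) = Mul(Mul(Add(2, Mul(9, 1)), -50), -52) = Mul(Mul(Add(2, 9), -50), -52) = Mul(Mul(11, -50), -52) = Mul(-550, -52) = 28600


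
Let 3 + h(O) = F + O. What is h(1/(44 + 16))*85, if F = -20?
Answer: -23443/12 ≈ -1953.6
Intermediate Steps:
h(O) = -23 + O (h(O) = -3 + (-20 + O) = -23 + O)
h(1/(44 + 16))*85 = (-23 + 1/(44 + 16))*85 = (-23 + 1/60)*85 = -1379/60*85 = -23443/12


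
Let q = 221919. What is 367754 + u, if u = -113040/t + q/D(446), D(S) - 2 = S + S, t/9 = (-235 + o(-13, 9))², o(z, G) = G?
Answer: 1400307171665/3805162 ≈ 3.6800e+5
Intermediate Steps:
t = 459684 (t = 9*(-235 + 9)² = 9*(-226)² = 9*51076 = 459684)
D(S) = 2 + 2*S (D(S) = 2 + (S + S) = 2 + 2*S)
u = 943625517/3805162 (u = -113040/459684 + 221919/(2 + 2*446) = -113040*1/459684 + 221919/(2 + 892) = -3140/12769 + 221919/894 = -3140/12769 + 221919*(1/894) = -3140/12769 + 73973/298 = 943625517/3805162 ≈ 247.99)
367754 + u = 367754 + 943625517/3805162 = 1400307171665/3805162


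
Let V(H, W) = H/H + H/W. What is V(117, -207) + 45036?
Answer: 1035838/23 ≈ 45036.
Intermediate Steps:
V(H, W) = 1 + H/W
V(117, -207) + 45036 = (117 - 207)/(-207) + 45036 = -1/207*(-90) + 45036 = 10/23 + 45036 = 1035838/23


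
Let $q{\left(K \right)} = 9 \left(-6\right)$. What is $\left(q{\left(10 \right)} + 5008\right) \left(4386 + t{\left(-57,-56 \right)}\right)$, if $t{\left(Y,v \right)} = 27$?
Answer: $21862002$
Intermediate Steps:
$q{\left(K \right)} = -54$
$\left(q{\left(10 \right)} + 5008\right) \left(4386 + t{\left(-57,-56 \right)}\right) = \left(-54 + 5008\right) \left(4386 + 27\right) = 4954 \cdot 4413 = 21862002$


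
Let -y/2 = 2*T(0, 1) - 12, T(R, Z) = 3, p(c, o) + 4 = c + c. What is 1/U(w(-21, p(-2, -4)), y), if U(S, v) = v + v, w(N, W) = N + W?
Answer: 1/24 ≈ 0.041667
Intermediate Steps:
p(c, o) = -4 + 2*c (p(c, o) = -4 + (c + c) = -4 + 2*c)
y = 12 (y = -2*(2*3 - 12) = -2*(6 - 12) = -2*(-6) = 12)
U(S, v) = 2*v
1/U(w(-21, p(-2, -4)), y) = 1/(2*12) = 1/24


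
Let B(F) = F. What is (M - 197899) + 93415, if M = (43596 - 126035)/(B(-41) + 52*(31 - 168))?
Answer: -748545421/7165 ≈ -1.0447e+5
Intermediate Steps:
M = 82439/7165 (M = (43596 - 126035)/(-41 + 52*(31 - 168)) = -82439/(-41 + 52*(-137)) = -82439/(-41 - 7124) = -82439/(-7165) = -82439*(-1/7165) = 82439/7165 ≈ 11.506)
(M - 197899) + 93415 = (82439/7165 - 197899) + 93415 = -1417863896/7165 + 93415 = -748545421/7165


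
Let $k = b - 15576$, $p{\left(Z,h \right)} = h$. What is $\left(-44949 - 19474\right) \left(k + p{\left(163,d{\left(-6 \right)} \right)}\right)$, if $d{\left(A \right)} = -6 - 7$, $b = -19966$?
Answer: $2290559765$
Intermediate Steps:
$d{\left(A \right)} = -13$ ($d{\left(A \right)} = -6 - 7 = -13$)
$k = -35542$ ($k = -19966 - 15576 = -35542$)
$\left(-44949 - 19474\right) \left(k + p{\left(163,d{\left(-6 \right)} \right)}\right) = \left(-44949 - 19474\right) \left(-35542 - 13\right) = \left(-64423\right) \left(-35555\right) = 2290559765$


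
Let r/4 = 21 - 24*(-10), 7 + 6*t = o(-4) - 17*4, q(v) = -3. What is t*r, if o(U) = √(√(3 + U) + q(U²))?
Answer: -13050 + 174*√(-3 + I) ≈ -13000.0 + 305.43*I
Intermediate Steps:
o(U) = √(-3 + √(3 + U)) (o(U) = √(√(3 + U) - 3) = √(-3 + √(3 + U)))
t = -25/2 + √(-3 + I)/6 (t = -7/6 + (√(-3 + √(3 - 4)) - 17*4)/6 = -7/6 + (√(-3 + √(-1)) - 68)/6 = -7/6 + (√(-3 + I) - 68)/6 = -7/6 + (-68 + √(-3 + I))/6 = -7/6 + (-34/3 + √(-3 + I)/6) = -25/2 + √(-3 + I)/6 ≈ -12.453 + 0.29255*I)
r = 1044 (r = 4*(21 - 24*(-10)) = 4*(21 + 240) = 4*261 = 1044)
t*r = (-25/2 + √(-3 + I)/6)*1044 = -13050 + 174*√(-3 + I)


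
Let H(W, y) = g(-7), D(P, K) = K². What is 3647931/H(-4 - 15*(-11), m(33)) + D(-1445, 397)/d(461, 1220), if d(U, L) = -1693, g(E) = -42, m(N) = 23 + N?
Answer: -294407941/3386 ≈ -86949.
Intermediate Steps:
H(W, y) = -42
3647931/H(-4 - 15*(-11), m(33)) + D(-1445, 397)/d(461, 1220) = 3647931/(-42) + 397²/(-1693) = 3647931*(-1/42) + 157609*(-1/1693) = -173711/2 - 157609/1693 = -294407941/3386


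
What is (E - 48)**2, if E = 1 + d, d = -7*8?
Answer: 10609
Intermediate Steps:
d = -56
E = -55 (E = 1 - 56 = -55)
(E - 48)**2 = (-55 - 48)**2 = (-103)**2 = 10609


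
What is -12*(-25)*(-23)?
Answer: -6900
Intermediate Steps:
-12*(-25)*(-23) = 300*(-23) = -6900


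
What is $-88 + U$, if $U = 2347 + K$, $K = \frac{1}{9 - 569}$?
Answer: $\frac{1265039}{560} \approx 2259.0$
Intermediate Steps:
$K = - \frac{1}{560}$ ($K = \frac{1}{-560} = - \frac{1}{560} \approx -0.0017857$)
$U = \frac{1314319}{560}$ ($U = 2347 - \frac{1}{560} = \frac{1314319}{560} \approx 2347.0$)
$-88 + U = -88 + \frac{1314319}{560} = \frac{1265039}{560}$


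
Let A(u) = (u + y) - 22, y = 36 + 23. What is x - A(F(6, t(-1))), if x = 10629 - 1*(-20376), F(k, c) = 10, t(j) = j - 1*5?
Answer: 30958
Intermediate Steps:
t(j) = -5 + j (t(j) = j - 5 = -5 + j)
y = 59
x = 31005 (x = 10629 + 20376 = 31005)
A(u) = 37 + u (A(u) = (u + 59) - 22 = (59 + u) - 22 = 37 + u)
x - A(F(6, t(-1))) = 31005 - (37 + 10) = 31005 - 1*47 = 31005 - 47 = 30958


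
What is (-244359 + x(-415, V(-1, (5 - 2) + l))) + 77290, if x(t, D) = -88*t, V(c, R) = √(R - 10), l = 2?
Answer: -130549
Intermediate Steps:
V(c, R) = √(-10 + R)
(-244359 + x(-415, V(-1, (5 - 2) + l))) + 77290 = (-244359 - 88*(-415)) + 77290 = (-244359 + 36520) + 77290 = -207839 + 77290 = -130549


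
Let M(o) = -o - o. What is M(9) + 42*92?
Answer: 3846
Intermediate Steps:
M(o) = -2*o
M(9) + 42*92 = -2*9 + 42*92 = -18 + 3864 = 3846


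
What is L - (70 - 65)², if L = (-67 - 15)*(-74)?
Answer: 6043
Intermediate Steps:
L = 6068 (L = -82*(-74) = 6068)
L - (70 - 65)² = 6068 - (70 - 65)² = 6068 - 1*5² = 6068 - 1*25 = 6068 - 25 = 6043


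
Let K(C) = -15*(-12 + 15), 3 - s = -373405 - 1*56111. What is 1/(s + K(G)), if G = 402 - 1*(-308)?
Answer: 1/429474 ≈ 2.3284e-6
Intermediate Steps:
G = 710 (G = 402 + 308 = 710)
s = 429519 (s = 3 - (-373405 - 1*56111) = 3 - (-373405 - 56111) = 3 - 1*(-429516) = 3 + 429516 = 429519)
K(C) = -45 (K(C) = -15*3 = -45)
1/(s + K(G)) = 1/(429519 - 45) = 1/429474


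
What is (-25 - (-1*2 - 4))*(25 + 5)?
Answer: -570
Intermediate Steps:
(-25 - (-1*2 - 4))*(25 + 5) = (-25 - (-2 - 4))*30 = (-25 - 1*(-6))*30 = (-25 + 6)*30 = -19*30 = -570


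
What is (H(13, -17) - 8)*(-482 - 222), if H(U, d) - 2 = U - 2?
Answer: -3520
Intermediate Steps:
H(U, d) = U (H(U, d) = 2 + (U - 2) = 2 + (-2 + U) = U)
(H(13, -17) - 8)*(-482 - 222) = (13 - 8)*(-482 - 222) = 5*(-704) = -3520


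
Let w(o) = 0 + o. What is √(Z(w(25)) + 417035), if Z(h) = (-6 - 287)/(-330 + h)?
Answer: 8*√606168285/305 ≈ 645.78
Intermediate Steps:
w(o) = o
Z(h) = -293/(-330 + h)
√(Z(w(25)) + 417035) = √(-293/(-330 + 25) + 417035) = √(-293/(-305) + 417035) = √(-293*(-1/305) + 417035) = √(293/305 + 417035) = √(127195968/305) = 8*√606168285/305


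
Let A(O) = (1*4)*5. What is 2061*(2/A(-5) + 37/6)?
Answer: 64578/5 ≈ 12916.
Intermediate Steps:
A(O) = 20 (A(O) = 4*5 = 20)
2061*(2/A(-5) + 37/6) = 2061*(2/20 + 37/6) = 2061*(2*(1/20) + 37*(⅙)) = 2061*(⅒ + 37/6) = 2061*(94/15) = 64578/5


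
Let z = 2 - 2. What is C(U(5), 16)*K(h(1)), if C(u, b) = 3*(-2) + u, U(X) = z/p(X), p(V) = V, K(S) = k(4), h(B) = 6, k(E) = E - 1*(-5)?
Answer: -54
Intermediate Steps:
k(E) = 5 + E (k(E) = E + 5 = 5 + E)
z = 0
K(S) = 9 (K(S) = 5 + 4 = 9)
U(X) = 0 (U(X) = 0/X = 0)
C(u, b) = -6 + u
C(U(5), 16)*K(h(1)) = (-6 + 0)*9 = -6*9 = -54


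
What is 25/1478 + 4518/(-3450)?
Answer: -1098559/849850 ≈ -1.2927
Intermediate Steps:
25/1478 + 4518/(-3450) = 25*(1/1478) + 4518*(-1/3450) = 25/1478 - 753/575 = -1098559/849850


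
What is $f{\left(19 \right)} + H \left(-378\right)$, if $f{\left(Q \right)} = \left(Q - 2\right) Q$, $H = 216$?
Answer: $-81325$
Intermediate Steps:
$f{\left(Q \right)} = Q \left(-2 + Q\right)$ ($f{\left(Q \right)} = \left(-2 + Q\right) Q = Q \left(-2 + Q\right)$)
$f{\left(19 \right)} + H \left(-378\right) = 19 \left(-2 + 19\right) + 216 \left(-378\right) = 19 \cdot 17 - 81648 = 323 - 81648 = -81325$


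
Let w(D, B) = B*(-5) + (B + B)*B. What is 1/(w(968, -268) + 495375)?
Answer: 1/640363 ≈ 1.5616e-6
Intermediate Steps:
w(D, B) = -5*B + 2*B² (w(D, B) = -5*B + (2*B)*B = -5*B + 2*B²)
1/(w(968, -268) + 495375) = 1/(-268*(-5 + 2*(-268)) + 495375) = 1/(-268*(-5 - 536) + 495375) = 1/(-268*(-541) + 495375) = 1/(144988 + 495375) = 1/640363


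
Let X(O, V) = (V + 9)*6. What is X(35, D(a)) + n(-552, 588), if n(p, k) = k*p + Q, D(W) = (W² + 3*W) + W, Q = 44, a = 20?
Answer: -321598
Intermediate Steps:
D(W) = W² + 4*W
n(p, k) = 44 + k*p (n(p, k) = k*p + 44 = 44 + k*p)
X(O, V) = 54 + 6*V (X(O, V) = (9 + V)*6 = 54 + 6*V)
X(35, D(a)) + n(-552, 588) = (54 + 6*(20*(4 + 20))) + (44 + 588*(-552)) = (54 + 6*(20*24)) + (44 - 324576) = (54 + 6*480) - 324532 = (54 + 2880) - 324532 = 2934 - 324532 = -321598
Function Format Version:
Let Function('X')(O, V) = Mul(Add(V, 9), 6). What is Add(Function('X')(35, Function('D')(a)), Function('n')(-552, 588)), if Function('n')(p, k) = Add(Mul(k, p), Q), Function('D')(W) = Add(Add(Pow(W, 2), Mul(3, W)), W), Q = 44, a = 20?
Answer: -321598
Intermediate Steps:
Function('D')(W) = Add(Pow(W, 2), Mul(4, W))
Function('n')(p, k) = Add(44, Mul(k, p)) (Function('n')(p, k) = Add(Mul(k, p), 44) = Add(44, Mul(k, p)))
Function('X')(O, V) = Add(54, Mul(6, V)) (Function('X')(O, V) = Mul(Add(9, V), 6) = Add(54, Mul(6, V)))
Add(Function('X')(35, Function('D')(a)), Function('n')(-552, 588)) = Add(Add(54, Mul(6, Mul(20, Add(4, 20)))), Add(44, Mul(588, -552))) = Add(Add(54, Mul(6, Mul(20, 24))), Add(44, -324576)) = Add(Add(54, Mul(6, 480)), -324532) = Add(Add(54, 2880), -324532) = Add(2934, -324532) = -321598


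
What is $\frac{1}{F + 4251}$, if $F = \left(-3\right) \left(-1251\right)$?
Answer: $\frac{1}{8004} \approx 0.00012494$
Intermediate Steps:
$F = 3753$
$\frac{1}{F + 4251} = \frac{1}{3753 + 4251} = \frac{1}{8004}$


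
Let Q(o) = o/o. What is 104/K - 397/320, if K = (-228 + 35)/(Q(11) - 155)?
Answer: 5048499/61760 ≈ 81.744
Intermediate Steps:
Q(o) = 1
K = 193/154 (K = (-228 + 35)/(1 - 155) = -193/(-154) = -193*(-1/154) = 193/154 ≈ 1.2532)
104/K - 397/320 = 104/(193/154) - 397/320 = 104*(154/193) - 397*1/320 = 16016/193 - 397/320 = 5048499/61760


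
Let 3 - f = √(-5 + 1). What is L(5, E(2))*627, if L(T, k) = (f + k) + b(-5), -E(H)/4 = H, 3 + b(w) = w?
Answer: -8151 - 1254*I ≈ -8151.0 - 1254.0*I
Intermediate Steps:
b(w) = -3 + w
E(H) = -4*H
f = 3 - 2*I (f = 3 - √(-5 + 1) = 3 - √(-4) = 3 - 2*I ≈ 3.0 - 2.0*I)
L(T, k) = -5 + k - 2*I (L(T, k) = ((3 - 2*I) + k) + (-3 - 5) = (3 + k - 2*I) - 8 = -5 + k - 2*I)
L(5, E(2))*627 = (-5 - 4*2 - 2*I)*627 = (-5 - 8 - 2*I)*627 = (-13 - 2*I)*627 = -8151 - 1254*I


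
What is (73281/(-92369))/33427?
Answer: -73281/3087618563 ≈ -2.3734e-5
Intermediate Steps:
(73281/(-92369))/33427 = (73281*(-1/92369))*(1/33427) = -73281/92369*1/33427 = -73281/3087618563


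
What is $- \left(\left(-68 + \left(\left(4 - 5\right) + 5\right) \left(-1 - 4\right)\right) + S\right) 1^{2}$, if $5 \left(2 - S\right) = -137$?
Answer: $\frac{293}{5} \approx 58.6$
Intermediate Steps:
$S = \frac{147}{5}$ ($S = 2 - - \frac{137}{5} = 2 + \frac{137}{5} = \frac{147}{5} \approx 29.4$)
$- \left(\left(-68 + \left(\left(4 - 5\right) + 5\right) \left(-1 - 4\right)\right) + S\right) 1^{2} = - \left(\left(-68 + \left(\left(4 - 5\right) + 5\right) \left(-1 - 4\right)\right) + \frac{147}{5}\right) 1^{2} = - \left(\left(-68 + \left(-1 + 5\right) \left(-5\right)\right) + \frac{147}{5}\right) 1 = - \left(\left(-68 + 4 \left(-5\right)\right) + \frac{147}{5}\right) 1 = - \left(\left(-68 - 20\right) + \frac{147}{5}\right) 1 = - \left(-88 + \frac{147}{5}\right) 1 = - \frac{\left(-293\right) 1}{5} = \left(-1\right) \left(- \frac{293}{5}\right) = \frac{293}{5}$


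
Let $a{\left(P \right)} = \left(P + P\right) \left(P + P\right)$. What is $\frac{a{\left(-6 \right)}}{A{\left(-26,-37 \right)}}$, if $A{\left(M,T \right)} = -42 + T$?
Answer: $- \frac{144}{79} \approx -1.8228$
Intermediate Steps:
$a{\left(P \right)} = 4 P^{2}$ ($a{\left(P \right)} = 2 P 2 P = 4 P^{2}$)
$\frac{a{\left(-6 \right)}}{A{\left(-26,-37 \right)}} = \frac{4 \left(-6\right)^{2}}{-42 - 37} = \frac{4 \cdot 36}{-79} = 144 \left(- \frac{1}{79}\right) = - \frac{144}{79}$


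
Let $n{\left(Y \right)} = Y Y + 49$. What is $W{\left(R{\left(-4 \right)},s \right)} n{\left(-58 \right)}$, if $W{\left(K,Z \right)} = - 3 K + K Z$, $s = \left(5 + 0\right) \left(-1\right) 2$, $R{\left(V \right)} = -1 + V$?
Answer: $221845$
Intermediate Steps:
$s = -10$ ($s = 5 \left(-1\right) 2 = \left(-5\right) 2 = -10$)
$n{\left(Y \right)} = 49 + Y^{2}$ ($n{\left(Y \right)} = Y^{2} + 49 = 49 + Y^{2}$)
$W{\left(R{\left(-4 \right)},s \right)} n{\left(-58 \right)} = \left(-1 - 4\right) \left(-3 - 10\right) \left(49 + \left(-58\right)^{2}\right) = \left(-5\right) \left(-13\right) \left(49 + 3364\right) = 65 \cdot 3413 = 221845$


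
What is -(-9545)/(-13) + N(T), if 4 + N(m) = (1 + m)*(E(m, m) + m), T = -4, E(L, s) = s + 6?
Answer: -9519/13 ≈ -732.23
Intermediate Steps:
E(L, s) = 6 + s
N(m) = -4 + (1 + m)*(6 + 2*m) (N(m) = -4 + (1 + m)*((6 + m) + m) = -4 + (1 + m)*(6 + 2*m))
-(-9545)/(-13) + N(T) = -(-9545)/(-13) + (2 + 2*(-4)² + 8*(-4)) = -(-9545)*(-1)/13 + (2 + 2*16 - 32) = -115*83/13 + (2 + 32 - 32) = -9545/13 + 2 = -9519/13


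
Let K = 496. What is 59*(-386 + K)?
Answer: 6490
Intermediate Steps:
59*(-386 + K) = 59*(-386 + 496) = 59*110 = 6490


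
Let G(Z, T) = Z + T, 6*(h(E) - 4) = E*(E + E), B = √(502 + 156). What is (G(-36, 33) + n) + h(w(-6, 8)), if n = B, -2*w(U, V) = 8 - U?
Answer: 52/3 + √658 ≈ 42.985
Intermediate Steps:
w(U, V) = -4 + U/2 (w(U, V) = -(8 - U)/2 = -4 + U/2)
B = √658 ≈ 25.652
h(E) = 4 + E²/3 (h(E) = 4 + (E*(E + E))/6 = 4 + (E*(2*E))/6 = 4 + (2*E²)/6 = 4 + E²/3)
n = √658 ≈ 25.652
G(Z, T) = T + Z
(G(-36, 33) + n) + h(w(-6, 8)) = ((33 - 36) + √658) + (4 + (-4 + (½)*(-6))²/3) = (-3 + √658) + (4 + (-4 - 3)²/3) = (-3 + √658) + (4 + (⅓)*(-7)²) = (-3 + √658) + (4 + (⅓)*49) = (-3 + √658) + (4 + 49/3) = (-3 + √658) + 61/3 = 52/3 + √658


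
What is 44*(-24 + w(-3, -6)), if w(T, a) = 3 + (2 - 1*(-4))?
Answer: -660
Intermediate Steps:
w(T, a) = 9 (w(T, a) = 3 + (2 + 4) = 3 + 6 = 9)
44*(-24 + w(-3, -6)) = 44*(-24 + 9) = 44*(-15) = -660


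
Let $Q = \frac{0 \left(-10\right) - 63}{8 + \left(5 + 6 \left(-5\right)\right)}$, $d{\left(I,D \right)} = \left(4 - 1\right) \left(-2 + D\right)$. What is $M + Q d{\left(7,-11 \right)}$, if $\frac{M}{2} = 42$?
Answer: $- \frac{1029}{17} \approx -60.529$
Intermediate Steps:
$M = 84$ ($M = 2 \cdot 42 = 84$)
$d{\left(I,D \right)} = -6 + 3 D$ ($d{\left(I,D \right)} = 3 \left(-2 + D\right) = -6 + 3 D$)
$Q = \frac{63}{17}$ ($Q = \frac{0 - 63}{8 + \left(5 - 30\right)} = - \frac{63}{8 - 25} = - \frac{63}{-17} = \left(-63\right) \left(- \frac{1}{17}\right) = \frac{63}{17} \approx 3.7059$)
$M + Q d{\left(7,-11 \right)} = 84 + \frac{63 \left(-6 + 3 \left(-11\right)\right)}{17} = 84 + \frac{63 \left(-6 - 33\right)}{17} = 84 + \frac{63}{17} \left(-39\right) = 84 - \frac{2457}{17} = - \frac{1029}{17}$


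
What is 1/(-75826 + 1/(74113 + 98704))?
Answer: -172817/13104021841 ≈ -1.3188e-5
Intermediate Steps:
1/(-75826 + 1/(74113 + 98704)) = 1/(-75826 + 1/172817) = 1/(-13104021841/172817) = -172817/13104021841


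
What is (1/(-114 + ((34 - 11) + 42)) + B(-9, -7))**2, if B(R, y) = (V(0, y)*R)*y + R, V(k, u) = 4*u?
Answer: 7547786884/2401 ≈ 3.1436e+6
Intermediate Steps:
B(R, y) = R + 4*R*y**2 (B(R, y) = ((4*y)*R)*y + R = (4*R*y)*y + R = 4*R*y**2 + R = R + 4*R*y**2)
(1/(-114 + ((34 - 11) + 42)) + B(-9, -7))**2 = (1/(-114 + ((34 - 11) + 42)) - 9*(1 + 4*(-7)**2))**2 = (1/(-114 + (23 + 42)) - 9*(1 + 4*49))**2 = (1/(-114 + 65) - 9*(1 + 196))**2 = (1/(-49) - 9*197)**2 = (-1/49 - 1773)**2 = (-86878/49)**2 = 7547786884/2401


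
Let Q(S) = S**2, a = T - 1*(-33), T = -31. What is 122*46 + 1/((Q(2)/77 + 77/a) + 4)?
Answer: 36775590/6553 ≈ 5612.0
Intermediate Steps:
a = 2 (a = -31 - 1*(-33) = -31 + 33 = 2)
122*46 + 1/((Q(2)/77 + 77/a) + 4) = 122*46 + 1/((2**2/77 + 77/2) + 4) = 5612 + 1/((4*(1/77) + 77*(1/2)) + 4) = 5612 + 1/((4/77 + 77/2) + 4) = 5612 + 1/(5937/154 + 4) = 5612 + 1/(6553/154) = 5612 + 154/6553 = 36775590/6553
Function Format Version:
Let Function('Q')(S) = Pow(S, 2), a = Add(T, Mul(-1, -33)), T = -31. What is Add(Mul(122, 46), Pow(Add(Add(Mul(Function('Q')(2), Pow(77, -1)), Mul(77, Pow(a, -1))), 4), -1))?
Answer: Rational(36775590, 6553) ≈ 5612.0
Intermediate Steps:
a = 2 (a = Add(-31, Mul(-1, -33)) = Add(-31, 33) = 2)
Add(Mul(122, 46), Pow(Add(Add(Mul(Function('Q')(2), Pow(77, -1)), Mul(77, Pow(a, -1))), 4), -1)) = Add(Mul(122, 46), Pow(Add(Add(Mul(Pow(2, 2), Pow(77, -1)), Mul(77, Pow(2, -1))), 4), -1)) = Add(5612, Pow(Add(Add(Mul(4, Rational(1, 77)), Mul(77, Rational(1, 2))), 4), -1)) = Add(5612, Pow(Add(Add(Rational(4, 77), Rational(77, 2)), 4), -1)) = Add(5612, Pow(Add(Rational(5937, 154), 4), -1)) = Add(5612, Pow(Rational(6553, 154), -1)) = Add(5612, Rational(154, 6553)) = Rational(36775590, 6553)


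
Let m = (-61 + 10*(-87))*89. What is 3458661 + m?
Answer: 3375802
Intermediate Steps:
m = -82859 (m = (-61 - 870)*89 = -931*89 = -82859)
3458661 + m = 3458661 - 82859 = 3375802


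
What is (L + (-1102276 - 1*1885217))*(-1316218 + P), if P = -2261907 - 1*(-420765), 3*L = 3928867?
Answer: 15892925184320/3 ≈ 5.2976e+12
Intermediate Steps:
L = 3928867/3 (L = (⅓)*3928867 = 3928867/3 ≈ 1.3096e+6)
P = -1841142 (P = -2261907 + 420765 = -1841142)
(L + (-1102276 - 1*1885217))*(-1316218 + P) = (3928867/3 + (-1102276 - 1*1885217))*(-1316218 - 1841142) = (3928867/3 + (-1102276 - 1885217))*(-3157360) = (3928867/3 - 2987493)*(-3157360) = -5033612/3*(-3157360) = 15892925184320/3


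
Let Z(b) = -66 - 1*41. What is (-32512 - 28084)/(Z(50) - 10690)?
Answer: 60596/10797 ≈ 5.6123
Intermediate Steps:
Z(b) = -107 (Z(b) = -66 - 41 = -107)
(-32512 - 28084)/(Z(50) - 10690) = (-32512 - 28084)/(-107 - 10690) = -60596/(-10797) = -60596*(-1/10797) = 60596/10797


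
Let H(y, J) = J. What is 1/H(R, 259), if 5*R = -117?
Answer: 1/259 ≈ 0.0038610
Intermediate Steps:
R = -117/5 (R = (⅕)*(-117) = -117/5 ≈ -23.400)
1/H(R, 259) = 1/259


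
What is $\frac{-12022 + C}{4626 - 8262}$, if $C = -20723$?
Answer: $\frac{10915}{1212} \approx 9.0058$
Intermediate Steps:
$\frac{-12022 + C}{4626 - 8262} = \frac{-12022 - 20723}{4626 - 8262} = - \frac{32745}{-3636} = \left(-32745\right) \left(- \frac{1}{3636}\right) = \frac{10915}{1212}$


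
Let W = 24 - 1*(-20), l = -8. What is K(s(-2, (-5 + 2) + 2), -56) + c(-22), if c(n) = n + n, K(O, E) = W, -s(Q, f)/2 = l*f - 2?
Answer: 0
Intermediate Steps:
W = 44 (W = 24 + 20 = 44)
s(Q, f) = 4 + 16*f (s(Q, f) = -2*(-8*f - 2) = -2*(-2 - 8*f) = 4 + 16*f)
K(O, E) = 44
c(n) = 2*n
K(s(-2, (-5 + 2) + 2), -56) + c(-22) = 44 + 2*(-22) = 44 - 44 = 0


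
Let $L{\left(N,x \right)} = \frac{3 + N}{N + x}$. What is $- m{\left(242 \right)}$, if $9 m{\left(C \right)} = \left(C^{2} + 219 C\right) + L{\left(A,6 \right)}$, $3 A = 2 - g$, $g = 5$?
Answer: $- \frac{557812}{45} \approx -12396.0$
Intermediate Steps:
$A = -1$ ($A = \frac{2 - 5}{3} = \frac{1}{3} \left(-3\right) = -1$)
$L{\left(N,x \right)} = \frac{3 + N}{N + x}$
$m{\left(C \right)} = \frac{2}{45} + \frac{C^{2}}{9} + \frac{73 C}{3}$ ($m{\left(C \right)} = \frac{\left(C^{2} + 219 C\right) + \frac{3 - 1}{-1 + 6}}{9} = \frac{\left(C^{2} + 219 C\right) + \frac{1}{5} \cdot 2}{9} = \frac{\left(C^{2} + 219 C\right) + \frac{2}{5}}{9} = \frac{\frac{2}{5} + C^{2} + 219 C}{9} = \frac{2}{45} + \frac{C^{2}}{9} + \frac{73 C}{3}$)
$- m{\left(242 \right)} = - (\frac{2}{45} + \frac{242^{2}}{9} + \frac{73}{3} \cdot 242) = - (\frac{2}{45} + \frac{1}{9} \cdot 58564 + \frac{17666}{3}) = - (\frac{2}{45} + \frac{58564}{9} + \frac{17666}{3}) = \left(-1\right) \frac{557812}{45} = - \frac{557812}{45}$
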